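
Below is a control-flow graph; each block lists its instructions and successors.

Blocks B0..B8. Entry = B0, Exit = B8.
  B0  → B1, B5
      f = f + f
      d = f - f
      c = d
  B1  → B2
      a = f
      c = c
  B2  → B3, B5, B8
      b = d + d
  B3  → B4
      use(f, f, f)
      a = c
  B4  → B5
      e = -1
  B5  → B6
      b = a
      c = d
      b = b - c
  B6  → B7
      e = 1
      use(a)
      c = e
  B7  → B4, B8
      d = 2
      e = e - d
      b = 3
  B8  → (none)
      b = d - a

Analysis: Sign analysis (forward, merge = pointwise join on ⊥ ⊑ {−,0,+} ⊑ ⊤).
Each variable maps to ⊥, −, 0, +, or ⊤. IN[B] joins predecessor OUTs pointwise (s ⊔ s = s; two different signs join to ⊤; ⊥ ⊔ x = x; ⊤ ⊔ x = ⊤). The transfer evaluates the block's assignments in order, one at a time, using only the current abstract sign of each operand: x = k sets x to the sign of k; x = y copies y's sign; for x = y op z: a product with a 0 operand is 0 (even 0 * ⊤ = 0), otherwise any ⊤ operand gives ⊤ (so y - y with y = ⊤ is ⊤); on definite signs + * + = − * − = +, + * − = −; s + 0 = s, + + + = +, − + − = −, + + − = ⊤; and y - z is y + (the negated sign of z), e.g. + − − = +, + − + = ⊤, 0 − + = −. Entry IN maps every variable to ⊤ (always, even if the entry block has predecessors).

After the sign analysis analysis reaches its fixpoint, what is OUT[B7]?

Answer: {a: ⊤, b: +, c: +, d: +, e: ⊤, f: ⊤}

Working:
Fixpoint table:
  B0:   IN=(all ⊤)   OUT=(all ⊤)
  B1:   IN=(all ⊤)   OUT=(all ⊤)
  B2:   IN=(all ⊤)   OUT=(all ⊤)
  B3:   IN=(all ⊤)   OUT=(all ⊤)
  B4:   IN=(all ⊤)   OUT={e:-; rest ⊤}
  B5:   IN=(all ⊤)   OUT=(all ⊤)
  B6:   IN=(all ⊤)   OUT={c:+, e:+; rest ⊤}
  B7:   IN={c:+, e:+; rest ⊤}   OUT={b:+, c:+, d:+; rest ⊤}
  B8:   IN=(all ⊤)   OUT=(all ⊤)

Merge at B7: IN[B7] = OUT[B6] = {a: ⊤, b: ⊤, c: +, d: ⊤, e: +, f: ⊤}
Applying B7's transfer function to that IN value gives OUT[B7] (row B7 above).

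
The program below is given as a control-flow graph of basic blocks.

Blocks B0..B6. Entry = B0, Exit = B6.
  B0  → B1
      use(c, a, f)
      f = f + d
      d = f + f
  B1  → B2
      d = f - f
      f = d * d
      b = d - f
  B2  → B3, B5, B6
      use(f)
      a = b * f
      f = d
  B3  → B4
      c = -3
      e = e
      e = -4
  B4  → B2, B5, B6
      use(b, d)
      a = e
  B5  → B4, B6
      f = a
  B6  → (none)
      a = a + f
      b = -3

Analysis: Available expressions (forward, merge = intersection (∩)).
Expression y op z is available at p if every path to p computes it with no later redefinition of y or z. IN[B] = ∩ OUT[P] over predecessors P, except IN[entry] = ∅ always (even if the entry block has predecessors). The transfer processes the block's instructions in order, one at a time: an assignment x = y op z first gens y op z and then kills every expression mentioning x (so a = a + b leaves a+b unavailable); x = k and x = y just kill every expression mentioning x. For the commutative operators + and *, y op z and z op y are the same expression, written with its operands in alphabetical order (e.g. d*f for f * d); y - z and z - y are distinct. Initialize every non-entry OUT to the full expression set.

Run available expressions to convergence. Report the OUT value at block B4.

Answer: {d*d}

Derivation:
Converged values:
  B0:  IN={}  OUT={f+f}
  B1:  IN={f+f}  OUT={d*d, d-f}
  B2:  IN={d*d}  OUT={d*d}
  B3:  IN={d*d}  OUT={d*d}
  B4:  IN={d*d}  OUT={d*d}
  B5:  IN={d*d}  OUT={d*d}
  B6:  IN={d*d}  OUT={d*d}

Merge at B4: IN[B4] = OUT[B3] ∩ OUT[B5] = {d*d}
Applying B4's transfer function to that IN value gives OUT[B4] (row B4 above).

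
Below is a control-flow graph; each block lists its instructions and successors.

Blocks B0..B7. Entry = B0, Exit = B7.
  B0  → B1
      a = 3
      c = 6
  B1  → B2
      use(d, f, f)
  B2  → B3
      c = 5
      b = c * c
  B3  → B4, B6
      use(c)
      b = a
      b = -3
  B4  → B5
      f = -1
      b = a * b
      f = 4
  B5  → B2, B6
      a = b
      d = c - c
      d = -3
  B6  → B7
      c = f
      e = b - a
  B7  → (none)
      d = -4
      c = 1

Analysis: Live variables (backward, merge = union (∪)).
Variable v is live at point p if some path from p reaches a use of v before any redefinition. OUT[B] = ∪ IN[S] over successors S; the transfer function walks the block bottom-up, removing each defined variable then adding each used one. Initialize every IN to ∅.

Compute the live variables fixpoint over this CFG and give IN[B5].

Converged values:
  B0:   IN={d, f}   OUT={a, d, f}
  B1:   IN={a, d, f}   OUT={a, f}
  B2:   IN={a, f}   OUT={a, c, f}
  B3:   IN={a, c, f}   OUT={a, b, c, f}
  B4:   IN={a, b, c}   OUT={b, c, f}
  B5:   IN={b, c, f}   OUT={a, b, f}
  B6:   IN={a, b, f}   OUT={}
  B7:   IN={}   OUT={}

Merge at B5: OUT[B5] = IN[B2] ⊔ IN[B6] = {a, b, f}
Applying B5's transfer function to that OUT value gives IN[B5] (row B5 above).

Answer: {b, c, f}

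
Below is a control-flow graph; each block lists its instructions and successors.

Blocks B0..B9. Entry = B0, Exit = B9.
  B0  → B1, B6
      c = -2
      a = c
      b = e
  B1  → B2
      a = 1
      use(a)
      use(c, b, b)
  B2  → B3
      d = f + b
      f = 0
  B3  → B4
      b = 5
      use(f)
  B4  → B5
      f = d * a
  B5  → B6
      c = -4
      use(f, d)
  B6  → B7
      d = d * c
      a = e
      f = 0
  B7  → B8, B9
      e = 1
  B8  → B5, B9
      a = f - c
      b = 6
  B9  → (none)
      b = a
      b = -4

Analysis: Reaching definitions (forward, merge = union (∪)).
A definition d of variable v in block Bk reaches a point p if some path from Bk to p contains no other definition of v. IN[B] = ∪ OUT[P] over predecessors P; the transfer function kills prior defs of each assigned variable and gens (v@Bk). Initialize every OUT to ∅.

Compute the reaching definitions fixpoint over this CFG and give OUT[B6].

Answer: {a@B6, b@B0, b@B3, b@B8, c@B0, c@B5, d@B6, e@B7, f@B6}

Working:
Converged values:
  B0:   IN={}   OUT={a@B0, b@B0, c@B0}
  B1:   IN={a@B0, b@B0, c@B0}   OUT={a@B1, b@B0, c@B0}
  B2:   IN={a@B1, b@B0, c@B0}   OUT={a@B1, b@B0, c@B0, d@B2, f@B2}
  B3:   IN={a@B1, b@B0, c@B0, d@B2, f@B2}   OUT={a@B1, b@B3, c@B0, d@B2, f@B2}
  B4:   IN={a@B1, b@B3, c@B0, d@B2, f@B2}   OUT={a@B1, b@B3, c@B0, d@B2, f@B4}
  B5:   IN={a@B1, a@B8, b@B3, b@B8, c@B0, c@B5, d@B2, d@B6, e@B7, f@B4, f@B6}   OUT={a@B1, a@B8, b@B3, b@B8, c@B5, d@B2, d@B6, e@B7, f@B4, f@B6}
  B6:   IN={a@B0, a@B1, a@B8, b@B0, b@B3, b@B8, c@B0, c@B5, d@B2, d@B6, e@B7, f@B4, f@B6}   OUT={a@B6, b@B0, b@B3, b@B8, c@B0, c@B5, d@B6, e@B7, f@B6}
  B7:   IN={a@B6, b@B0, b@B3, b@B8, c@B0, c@B5, d@B6, e@B7, f@B6}   OUT={a@B6, b@B0, b@B3, b@B8, c@B0, c@B5, d@B6, e@B7, f@B6}
  B8:   IN={a@B6, b@B0, b@B3, b@B8, c@B0, c@B5, d@B6, e@B7, f@B6}   OUT={a@B8, b@B8, c@B0, c@B5, d@B6, e@B7, f@B6}
  B9:   IN={a@B6, a@B8, b@B0, b@B3, b@B8, c@B0, c@B5, d@B6, e@B7, f@B6}   OUT={a@B6, a@B8, b@B9, c@B0, c@B5, d@B6, e@B7, f@B6}

Merge at B6: IN[B6] = OUT[B0] ⊔ OUT[B5] = {a@B0, a@B1, a@B8, b@B0, b@B3, b@B8, c@B0, c@B5, d@B2, d@B6, e@B7, f@B4, f@B6}
Applying B6's transfer function to that IN value gives OUT[B6] (row B6 above).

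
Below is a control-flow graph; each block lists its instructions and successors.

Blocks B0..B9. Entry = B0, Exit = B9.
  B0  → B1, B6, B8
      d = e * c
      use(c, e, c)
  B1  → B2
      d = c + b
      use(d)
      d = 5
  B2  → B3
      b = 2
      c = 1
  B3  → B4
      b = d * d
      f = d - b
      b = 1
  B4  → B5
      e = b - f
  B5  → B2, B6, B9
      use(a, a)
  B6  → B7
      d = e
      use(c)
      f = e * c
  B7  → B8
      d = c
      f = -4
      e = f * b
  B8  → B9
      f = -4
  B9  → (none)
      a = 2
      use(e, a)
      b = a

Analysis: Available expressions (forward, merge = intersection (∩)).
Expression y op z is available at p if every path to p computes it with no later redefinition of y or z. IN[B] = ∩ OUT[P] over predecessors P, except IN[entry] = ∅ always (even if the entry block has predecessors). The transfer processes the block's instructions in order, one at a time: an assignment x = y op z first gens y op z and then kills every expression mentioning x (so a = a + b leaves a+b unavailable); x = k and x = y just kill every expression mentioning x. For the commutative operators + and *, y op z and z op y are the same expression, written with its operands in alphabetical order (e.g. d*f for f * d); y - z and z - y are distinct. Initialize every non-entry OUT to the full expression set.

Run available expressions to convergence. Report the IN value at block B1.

Answer: {c*e}

Trace:
Converged values:
  B0:  IN={}  OUT={c*e}
  B1:  IN={c*e}  OUT={b+c, c*e}
  B2:  IN={}  OUT={}
  B3:  IN={}  OUT={d*d}
  B4:  IN={d*d}  OUT={b-f, d*d}
  B5:  IN={b-f, d*d}  OUT={b-f, d*d}
  B6:  IN={}  OUT={c*e}
  B7:  IN={c*e}  OUT={b*f}
  B8:  IN={}  OUT={}
  B9:  IN={}  OUT={}

Merge at B1: IN[B1] = OUT[B0] = {c*e}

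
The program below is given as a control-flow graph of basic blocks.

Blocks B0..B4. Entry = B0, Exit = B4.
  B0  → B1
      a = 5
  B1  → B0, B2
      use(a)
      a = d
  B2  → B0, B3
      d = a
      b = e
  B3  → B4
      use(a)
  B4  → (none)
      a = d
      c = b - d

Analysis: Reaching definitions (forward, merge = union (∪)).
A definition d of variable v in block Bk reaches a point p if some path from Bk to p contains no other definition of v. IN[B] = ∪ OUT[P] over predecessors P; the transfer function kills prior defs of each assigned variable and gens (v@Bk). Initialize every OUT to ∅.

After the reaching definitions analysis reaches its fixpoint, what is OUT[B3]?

Converged values:
  B0:   IN={a@B1, b@B2, d@B2}   OUT={a@B0, b@B2, d@B2}
  B1:   IN={a@B0, b@B2, d@B2}   OUT={a@B1, b@B2, d@B2}
  B2:   IN={a@B1, b@B2, d@B2}   OUT={a@B1, b@B2, d@B2}
  B3:   IN={a@B1, b@B2, d@B2}   OUT={a@B1, b@B2, d@B2}
  B4:   IN={a@B1, b@B2, d@B2}   OUT={a@B4, b@B2, c@B4, d@B2}

Merge at B3: IN[B3] = OUT[B2] = {a@B1, b@B2, d@B2}
Applying B3's transfer function to that IN value gives OUT[B3] (row B3 above).

Answer: {a@B1, b@B2, d@B2}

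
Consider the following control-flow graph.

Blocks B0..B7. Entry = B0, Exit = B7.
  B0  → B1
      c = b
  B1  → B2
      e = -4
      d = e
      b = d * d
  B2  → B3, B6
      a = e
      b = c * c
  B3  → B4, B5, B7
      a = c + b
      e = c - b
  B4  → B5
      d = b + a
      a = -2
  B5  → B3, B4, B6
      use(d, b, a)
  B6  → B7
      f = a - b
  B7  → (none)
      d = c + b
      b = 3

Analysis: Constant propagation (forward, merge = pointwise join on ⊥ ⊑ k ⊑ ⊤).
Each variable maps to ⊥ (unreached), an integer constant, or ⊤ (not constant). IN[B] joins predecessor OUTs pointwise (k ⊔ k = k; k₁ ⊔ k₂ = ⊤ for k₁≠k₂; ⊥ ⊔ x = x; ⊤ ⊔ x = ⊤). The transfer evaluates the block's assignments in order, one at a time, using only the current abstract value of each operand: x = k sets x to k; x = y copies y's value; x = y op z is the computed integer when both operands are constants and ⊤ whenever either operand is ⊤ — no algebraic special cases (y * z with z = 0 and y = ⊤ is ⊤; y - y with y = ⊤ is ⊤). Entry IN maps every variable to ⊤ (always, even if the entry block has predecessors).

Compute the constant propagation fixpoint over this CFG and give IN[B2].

Answer: {a: ⊤, b: 16, c: ⊤, d: -4, e: -4, f: ⊤}

Working:
Converged values:
  B0:  IN=(all ⊤)  OUT=(all ⊤)
  B1:  IN=(all ⊤)  OUT={b:16, d:-4, e:-4; rest ⊤}
  B2:  IN={b:16, d:-4, e:-4; rest ⊤}  OUT={a:-4, d:-4, e:-4; rest ⊤}
  B3:  IN=(all ⊤)  OUT=(all ⊤)
  B4:  IN=(all ⊤)  OUT={a:-2; rest ⊤}
  B5:  IN=(all ⊤)  OUT=(all ⊤)
  B6:  IN=(all ⊤)  OUT=(all ⊤)
  B7:  IN=(all ⊤)  OUT={b:3; rest ⊤}

Merge at B2: IN[B2] = OUT[B1] = {a: ⊤, b: 16, c: ⊤, d: -4, e: -4, f: ⊤}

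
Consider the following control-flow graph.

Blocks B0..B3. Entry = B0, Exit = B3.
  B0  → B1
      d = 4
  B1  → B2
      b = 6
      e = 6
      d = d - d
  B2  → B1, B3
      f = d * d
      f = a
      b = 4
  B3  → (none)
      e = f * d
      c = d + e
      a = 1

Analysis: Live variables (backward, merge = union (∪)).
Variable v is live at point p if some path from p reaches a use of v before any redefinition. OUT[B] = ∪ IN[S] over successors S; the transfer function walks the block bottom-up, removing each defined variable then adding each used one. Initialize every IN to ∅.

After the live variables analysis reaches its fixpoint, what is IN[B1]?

Converged values:
  B0:  IN={a}  OUT={a, d}
  B1:  IN={a, d}  OUT={a, d}
  B2:  IN={a, d}  OUT={a, d, f}
  B3:  IN={d, f}  OUT={}

Merge at B1: OUT[B1] = IN[B2] = {a, d}
Applying B1's transfer function to that OUT value gives IN[B1] (row B1 above).

Answer: {a, d}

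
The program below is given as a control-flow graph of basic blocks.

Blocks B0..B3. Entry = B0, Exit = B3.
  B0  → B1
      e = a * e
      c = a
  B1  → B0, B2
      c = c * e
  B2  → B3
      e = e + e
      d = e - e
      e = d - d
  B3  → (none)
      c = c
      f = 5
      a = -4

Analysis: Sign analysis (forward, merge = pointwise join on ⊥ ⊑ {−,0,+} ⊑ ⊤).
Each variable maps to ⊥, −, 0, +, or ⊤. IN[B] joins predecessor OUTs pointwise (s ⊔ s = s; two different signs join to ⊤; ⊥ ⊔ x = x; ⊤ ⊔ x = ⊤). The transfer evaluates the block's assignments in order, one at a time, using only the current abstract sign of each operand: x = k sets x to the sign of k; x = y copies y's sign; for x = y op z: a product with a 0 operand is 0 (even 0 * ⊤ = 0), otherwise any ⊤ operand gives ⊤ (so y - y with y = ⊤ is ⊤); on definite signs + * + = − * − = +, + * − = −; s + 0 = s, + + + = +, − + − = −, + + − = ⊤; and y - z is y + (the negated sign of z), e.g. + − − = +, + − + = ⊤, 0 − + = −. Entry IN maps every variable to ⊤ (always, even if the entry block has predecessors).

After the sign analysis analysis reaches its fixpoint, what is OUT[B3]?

Per-block solution:
  B0:  IN=(all ⊤)  OUT=(all ⊤)
  B1:  IN=(all ⊤)  OUT=(all ⊤)
  B2:  IN=(all ⊤)  OUT=(all ⊤)
  B3:  IN=(all ⊤)  OUT={a:-, f:+; rest ⊤}

Merge at B3: IN[B3] = OUT[B2] = {a: ⊤, b: ⊤, c: ⊤, d: ⊤, e: ⊤, f: ⊤}
Applying B3's transfer function to that IN value gives OUT[B3] (row B3 above).

Answer: {a: -, b: ⊤, c: ⊤, d: ⊤, e: ⊤, f: +}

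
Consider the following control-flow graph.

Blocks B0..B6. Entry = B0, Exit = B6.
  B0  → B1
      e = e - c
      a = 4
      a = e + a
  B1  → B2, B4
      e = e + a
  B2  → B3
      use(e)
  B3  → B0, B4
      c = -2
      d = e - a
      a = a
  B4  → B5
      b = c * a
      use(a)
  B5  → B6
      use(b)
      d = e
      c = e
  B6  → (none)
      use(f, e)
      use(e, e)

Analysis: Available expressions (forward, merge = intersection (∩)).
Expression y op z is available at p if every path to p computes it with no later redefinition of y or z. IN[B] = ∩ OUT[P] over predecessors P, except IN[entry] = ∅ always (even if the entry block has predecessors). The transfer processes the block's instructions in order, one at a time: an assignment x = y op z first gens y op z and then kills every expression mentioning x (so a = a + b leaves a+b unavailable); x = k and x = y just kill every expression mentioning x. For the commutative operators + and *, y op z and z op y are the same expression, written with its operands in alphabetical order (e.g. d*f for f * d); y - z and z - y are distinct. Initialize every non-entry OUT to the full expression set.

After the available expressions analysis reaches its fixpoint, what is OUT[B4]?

Fixpoint table:
  B0: | IN={} | OUT={}
  B1: | IN={} | OUT={}
  B2: | IN={} | OUT={}
  B3: | IN={} | OUT={}
  B4: | IN={} | OUT={a*c}
  B5: | IN={a*c} | OUT={}
  B6: | IN={} | OUT={}

Merge at B4: IN[B4] = OUT[B1] ∩ OUT[B3] = {}
Applying B4's transfer function to that IN value gives OUT[B4] (row B4 above).

Answer: {a*c}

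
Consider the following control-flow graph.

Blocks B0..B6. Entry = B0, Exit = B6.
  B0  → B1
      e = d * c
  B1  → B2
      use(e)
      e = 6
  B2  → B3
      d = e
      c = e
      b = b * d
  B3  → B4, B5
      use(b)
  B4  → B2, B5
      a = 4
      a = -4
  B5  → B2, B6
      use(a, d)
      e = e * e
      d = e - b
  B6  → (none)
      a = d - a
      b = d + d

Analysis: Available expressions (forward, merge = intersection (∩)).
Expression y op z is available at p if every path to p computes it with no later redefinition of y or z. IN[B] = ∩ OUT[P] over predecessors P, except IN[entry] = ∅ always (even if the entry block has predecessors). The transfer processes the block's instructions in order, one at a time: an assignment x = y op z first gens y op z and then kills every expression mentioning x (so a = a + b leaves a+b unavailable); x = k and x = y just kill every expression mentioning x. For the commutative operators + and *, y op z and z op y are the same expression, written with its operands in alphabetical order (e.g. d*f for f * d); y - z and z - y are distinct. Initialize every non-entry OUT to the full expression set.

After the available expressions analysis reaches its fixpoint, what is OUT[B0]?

Answer: {c*d}

Trace:
Fixpoint table:
  B0:   IN={}   OUT={c*d}
  B1:   IN={c*d}   OUT={c*d}
  B2:   IN={}   OUT={}
  B3:   IN={}   OUT={}
  B4:   IN={}   OUT={}
  B5:   IN={}   OUT={e-b}
  B6:   IN={e-b}   OUT={d+d}

B0 is the boundary node: IN[B0] = {}
Applying B0's transfer function to that IN value gives OUT[B0] (row B0 above).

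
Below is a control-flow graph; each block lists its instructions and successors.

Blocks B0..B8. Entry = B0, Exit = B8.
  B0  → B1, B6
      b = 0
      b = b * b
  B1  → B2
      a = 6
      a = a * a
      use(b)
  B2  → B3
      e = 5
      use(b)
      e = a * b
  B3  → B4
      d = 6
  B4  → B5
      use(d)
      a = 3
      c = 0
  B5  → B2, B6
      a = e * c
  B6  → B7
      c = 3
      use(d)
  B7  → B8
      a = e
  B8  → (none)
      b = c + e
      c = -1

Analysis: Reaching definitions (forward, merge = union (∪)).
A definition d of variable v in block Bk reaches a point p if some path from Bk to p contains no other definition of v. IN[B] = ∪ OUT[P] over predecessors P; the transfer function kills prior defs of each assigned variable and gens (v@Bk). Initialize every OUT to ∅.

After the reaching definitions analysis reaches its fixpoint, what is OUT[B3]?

Answer: {a@B1, a@B5, b@B0, c@B4, d@B3, e@B2}

Derivation:
Fixpoint table:
  B0:   IN={}   OUT={b@B0}
  B1:   IN={b@B0}   OUT={a@B1, b@B0}
  B2:   IN={a@B1, a@B5, b@B0, c@B4, d@B3, e@B2}   OUT={a@B1, a@B5, b@B0, c@B4, d@B3, e@B2}
  B3:   IN={a@B1, a@B5, b@B0, c@B4, d@B3, e@B2}   OUT={a@B1, a@B5, b@B0, c@B4, d@B3, e@B2}
  B4:   IN={a@B1, a@B5, b@B0, c@B4, d@B3, e@B2}   OUT={a@B4, b@B0, c@B4, d@B3, e@B2}
  B5:   IN={a@B4, b@B0, c@B4, d@B3, e@B2}   OUT={a@B5, b@B0, c@B4, d@B3, e@B2}
  B6:   IN={a@B5, b@B0, c@B4, d@B3, e@B2}   OUT={a@B5, b@B0, c@B6, d@B3, e@B2}
  B7:   IN={a@B5, b@B0, c@B6, d@B3, e@B2}   OUT={a@B7, b@B0, c@B6, d@B3, e@B2}
  B8:   IN={a@B7, b@B0, c@B6, d@B3, e@B2}   OUT={a@B7, b@B8, c@B8, d@B3, e@B2}

Merge at B3: IN[B3] = OUT[B2] = {a@B1, a@B5, b@B0, c@B4, d@B3, e@B2}
Applying B3's transfer function to that IN value gives OUT[B3] (row B3 above).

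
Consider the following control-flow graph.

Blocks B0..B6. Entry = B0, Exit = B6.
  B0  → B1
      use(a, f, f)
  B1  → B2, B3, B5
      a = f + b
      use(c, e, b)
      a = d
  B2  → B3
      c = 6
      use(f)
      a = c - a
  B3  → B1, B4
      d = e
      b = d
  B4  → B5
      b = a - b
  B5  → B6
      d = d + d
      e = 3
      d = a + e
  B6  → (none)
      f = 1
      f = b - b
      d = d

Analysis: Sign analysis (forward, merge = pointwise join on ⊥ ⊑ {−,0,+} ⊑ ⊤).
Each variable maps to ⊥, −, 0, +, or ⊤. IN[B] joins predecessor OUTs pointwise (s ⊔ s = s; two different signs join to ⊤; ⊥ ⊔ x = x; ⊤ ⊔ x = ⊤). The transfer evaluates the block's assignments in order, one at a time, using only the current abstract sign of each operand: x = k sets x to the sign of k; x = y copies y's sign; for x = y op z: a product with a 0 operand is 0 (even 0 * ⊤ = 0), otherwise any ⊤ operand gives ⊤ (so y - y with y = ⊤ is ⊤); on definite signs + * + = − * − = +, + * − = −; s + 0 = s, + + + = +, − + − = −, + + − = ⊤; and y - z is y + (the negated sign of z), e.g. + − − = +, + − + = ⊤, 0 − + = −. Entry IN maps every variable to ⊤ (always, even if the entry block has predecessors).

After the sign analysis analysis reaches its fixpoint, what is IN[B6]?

Answer: {a: ⊤, b: ⊤, c: ⊤, d: ⊤, e: +, f: ⊤}

Working:
Per-block solution:
  B0:   IN=(all ⊤)   OUT=(all ⊤)
  B1:   IN=(all ⊤)   OUT=(all ⊤)
  B2:   IN=(all ⊤)   OUT={c:+; rest ⊤}
  B3:   IN=(all ⊤)   OUT=(all ⊤)
  B4:   IN=(all ⊤)   OUT=(all ⊤)
  B5:   IN=(all ⊤)   OUT={e:+; rest ⊤}
  B6:   IN={e:+; rest ⊤}   OUT={e:+; rest ⊤}

Merge at B6: IN[B6] = OUT[B5] = {a: ⊤, b: ⊤, c: ⊤, d: ⊤, e: +, f: ⊤}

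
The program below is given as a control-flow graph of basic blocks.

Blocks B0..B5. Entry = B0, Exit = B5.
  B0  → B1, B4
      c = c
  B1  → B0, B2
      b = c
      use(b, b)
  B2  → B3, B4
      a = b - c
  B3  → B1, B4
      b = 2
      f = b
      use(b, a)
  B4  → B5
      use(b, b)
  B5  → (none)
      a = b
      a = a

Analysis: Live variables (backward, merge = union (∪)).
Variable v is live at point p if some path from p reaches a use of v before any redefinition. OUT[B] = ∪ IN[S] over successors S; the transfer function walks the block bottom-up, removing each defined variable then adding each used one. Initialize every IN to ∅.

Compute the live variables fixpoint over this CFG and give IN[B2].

Converged values:
  B0: | IN={b, c} | OUT={b, c}
  B1: | IN={c} | OUT={b, c}
  B2: | IN={b, c} | OUT={a, b, c}
  B3: | IN={a, c} | OUT={b, c}
  B4: | IN={b} | OUT={b}
  B5: | IN={b} | OUT={}

Merge at B2: OUT[B2] = IN[B3] ⊔ IN[B4] = {a, b, c}
Applying B2's transfer function to that OUT value gives IN[B2] (row B2 above).

Answer: {b, c}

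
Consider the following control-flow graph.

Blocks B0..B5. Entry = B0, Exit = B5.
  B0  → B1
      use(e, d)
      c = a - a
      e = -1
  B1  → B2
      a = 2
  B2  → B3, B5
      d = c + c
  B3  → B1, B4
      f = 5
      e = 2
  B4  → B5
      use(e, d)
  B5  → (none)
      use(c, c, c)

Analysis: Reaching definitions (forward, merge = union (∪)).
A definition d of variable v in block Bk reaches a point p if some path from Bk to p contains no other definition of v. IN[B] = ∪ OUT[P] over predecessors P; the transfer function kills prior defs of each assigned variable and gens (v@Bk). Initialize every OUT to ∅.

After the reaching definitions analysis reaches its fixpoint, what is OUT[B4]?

Answer: {a@B1, c@B0, d@B2, e@B3, f@B3}

Trace:
Converged values:
  B0:  IN={}  OUT={c@B0, e@B0}
  B1:  IN={a@B1, c@B0, d@B2, e@B0, e@B3, f@B3}  OUT={a@B1, c@B0, d@B2, e@B0, e@B3, f@B3}
  B2:  IN={a@B1, c@B0, d@B2, e@B0, e@B3, f@B3}  OUT={a@B1, c@B0, d@B2, e@B0, e@B3, f@B3}
  B3:  IN={a@B1, c@B0, d@B2, e@B0, e@B3, f@B3}  OUT={a@B1, c@B0, d@B2, e@B3, f@B3}
  B4:  IN={a@B1, c@B0, d@B2, e@B3, f@B3}  OUT={a@B1, c@B0, d@B2, e@B3, f@B3}
  B5:  IN={a@B1, c@B0, d@B2, e@B0, e@B3, f@B3}  OUT={a@B1, c@B0, d@B2, e@B0, e@B3, f@B3}

Merge at B4: IN[B4] = OUT[B3] = {a@B1, c@B0, d@B2, e@B3, f@B3}
Applying B4's transfer function to that IN value gives OUT[B4] (row B4 above).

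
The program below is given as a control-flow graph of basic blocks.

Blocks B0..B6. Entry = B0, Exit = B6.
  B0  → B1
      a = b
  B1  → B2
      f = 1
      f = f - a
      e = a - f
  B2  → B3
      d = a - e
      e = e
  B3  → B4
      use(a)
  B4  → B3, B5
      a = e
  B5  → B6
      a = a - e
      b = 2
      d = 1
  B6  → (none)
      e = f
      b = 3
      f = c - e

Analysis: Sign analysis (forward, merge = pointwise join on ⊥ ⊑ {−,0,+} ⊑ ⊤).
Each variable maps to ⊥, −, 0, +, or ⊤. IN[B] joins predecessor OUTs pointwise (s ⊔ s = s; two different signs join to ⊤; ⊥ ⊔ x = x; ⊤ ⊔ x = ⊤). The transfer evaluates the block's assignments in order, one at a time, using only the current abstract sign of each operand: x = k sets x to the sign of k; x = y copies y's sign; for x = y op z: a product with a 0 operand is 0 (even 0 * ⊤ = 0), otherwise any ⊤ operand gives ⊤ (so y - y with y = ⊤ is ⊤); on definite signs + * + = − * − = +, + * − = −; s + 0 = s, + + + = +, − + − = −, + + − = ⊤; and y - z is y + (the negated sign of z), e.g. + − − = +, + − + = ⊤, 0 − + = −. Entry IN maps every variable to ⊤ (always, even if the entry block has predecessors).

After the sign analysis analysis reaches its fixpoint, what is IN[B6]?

Answer: {a: ⊤, b: +, c: ⊤, d: +, e: ⊤, f: ⊤}

Trace:
Per-block solution:
  B0:   IN=(all ⊤)   OUT=(all ⊤)
  B1:   IN=(all ⊤)   OUT=(all ⊤)
  B2:   IN=(all ⊤)   OUT=(all ⊤)
  B3:   IN=(all ⊤)   OUT=(all ⊤)
  B4:   IN=(all ⊤)   OUT=(all ⊤)
  B5:   IN=(all ⊤)   OUT={b:+, d:+; rest ⊤}
  B6:   IN={b:+, d:+; rest ⊤}   OUT={b:+, d:+; rest ⊤}

Merge at B6: IN[B6] = OUT[B5] = {a: ⊤, b: +, c: ⊤, d: +, e: ⊤, f: ⊤}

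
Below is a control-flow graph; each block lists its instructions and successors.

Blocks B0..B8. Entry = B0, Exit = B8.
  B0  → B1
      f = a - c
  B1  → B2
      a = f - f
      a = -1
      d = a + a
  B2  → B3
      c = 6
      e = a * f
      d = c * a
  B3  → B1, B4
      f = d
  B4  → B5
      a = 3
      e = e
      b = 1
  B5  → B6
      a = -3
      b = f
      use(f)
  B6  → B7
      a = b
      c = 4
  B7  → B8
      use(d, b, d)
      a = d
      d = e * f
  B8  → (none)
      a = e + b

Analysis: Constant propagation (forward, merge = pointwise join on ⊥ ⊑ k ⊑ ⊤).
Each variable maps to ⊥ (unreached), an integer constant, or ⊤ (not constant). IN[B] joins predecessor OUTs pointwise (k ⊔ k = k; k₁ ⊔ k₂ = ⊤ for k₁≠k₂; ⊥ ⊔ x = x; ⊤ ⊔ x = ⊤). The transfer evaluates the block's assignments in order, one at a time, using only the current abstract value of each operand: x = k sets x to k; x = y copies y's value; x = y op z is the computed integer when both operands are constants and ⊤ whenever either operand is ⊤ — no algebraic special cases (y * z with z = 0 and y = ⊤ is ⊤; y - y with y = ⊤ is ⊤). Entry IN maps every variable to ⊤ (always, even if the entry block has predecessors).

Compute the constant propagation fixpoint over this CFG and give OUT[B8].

Answer: {a: ⊤, b: -6, c: 4, d: ⊤, e: ⊤, f: -6}

Trace:
Converged values:
  B0:  IN=(all ⊤)  OUT=(all ⊤)
  B1:  IN=(all ⊤)  OUT={a:-1, d:-2; rest ⊤}
  B2:  IN={a:-1, d:-2; rest ⊤}  OUT={a:-1, c:6, d:-6; rest ⊤}
  B3:  IN={a:-1, c:6, d:-6; rest ⊤}  OUT={a:-1, c:6, d:-6, f:-6; rest ⊤}
  B4:  IN={a:-1, c:6, d:-6, f:-6; rest ⊤}  OUT={a:3, b:1, c:6, d:-6, f:-6; rest ⊤}
  B5:  IN={a:3, b:1, c:6, d:-6, f:-6; rest ⊤}  OUT={a:-3, b:-6, c:6, d:-6, f:-6; rest ⊤}
  B6:  IN={a:-3, b:-6, c:6, d:-6, f:-6; rest ⊤}  OUT={a:-6, b:-6, c:4, d:-6, f:-6; rest ⊤}
  B7:  IN={a:-6, b:-6, c:4, d:-6, f:-6; rest ⊤}  OUT={a:-6, b:-6, c:4, f:-6; rest ⊤}
  B8:  IN={a:-6, b:-6, c:4, f:-6; rest ⊤}  OUT={b:-6, c:4, f:-6; rest ⊤}

Merge at B8: IN[B8] = OUT[B7] = {a: -6, b: -6, c: 4, d: ⊤, e: ⊤, f: -6}
Applying B8's transfer function to that IN value gives OUT[B8] (row B8 above).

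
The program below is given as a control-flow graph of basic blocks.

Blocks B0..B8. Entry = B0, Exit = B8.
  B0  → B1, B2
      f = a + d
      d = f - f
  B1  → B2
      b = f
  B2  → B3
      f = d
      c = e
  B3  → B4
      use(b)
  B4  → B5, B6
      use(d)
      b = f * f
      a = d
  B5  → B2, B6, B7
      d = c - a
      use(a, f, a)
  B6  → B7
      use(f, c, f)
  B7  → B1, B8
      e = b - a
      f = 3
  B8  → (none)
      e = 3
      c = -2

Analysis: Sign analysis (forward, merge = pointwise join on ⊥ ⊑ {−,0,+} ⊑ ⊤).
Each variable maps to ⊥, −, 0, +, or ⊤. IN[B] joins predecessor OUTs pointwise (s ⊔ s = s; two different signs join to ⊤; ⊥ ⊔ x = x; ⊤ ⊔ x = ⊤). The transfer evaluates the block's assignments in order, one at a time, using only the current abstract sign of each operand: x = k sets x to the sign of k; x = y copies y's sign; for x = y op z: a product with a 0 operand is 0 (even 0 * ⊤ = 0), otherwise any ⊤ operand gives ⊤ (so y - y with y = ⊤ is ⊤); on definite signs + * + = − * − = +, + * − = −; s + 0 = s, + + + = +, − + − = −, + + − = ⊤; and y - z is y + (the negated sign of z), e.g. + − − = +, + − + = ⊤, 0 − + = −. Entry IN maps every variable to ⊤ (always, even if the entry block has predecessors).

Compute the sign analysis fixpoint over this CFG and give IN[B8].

Fixpoint table:
  B0: | IN=(all ⊤) | OUT=(all ⊤)
  B1: | IN=(all ⊤) | OUT=(all ⊤)
  B2: | IN=(all ⊤) | OUT=(all ⊤)
  B3: | IN=(all ⊤) | OUT=(all ⊤)
  B4: | IN=(all ⊤) | OUT=(all ⊤)
  B5: | IN=(all ⊤) | OUT=(all ⊤)
  B6: | IN=(all ⊤) | OUT=(all ⊤)
  B7: | IN=(all ⊤) | OUT={f:+; rest ⊤}
  B8: | IN={f:+; rest ⊤} | OUT={c:-, e:+, f:+; rest ⊤}

Merge at B8: IN[B8] = OUT[B7] = {a: ⊤, b: ⊤, c: ⊤, d: ⊤, e: ⊤, f: +}

Answer: {a: ⊤, b: ⊤, c: ⊤, d: ⊤, e: ⊤, f: +}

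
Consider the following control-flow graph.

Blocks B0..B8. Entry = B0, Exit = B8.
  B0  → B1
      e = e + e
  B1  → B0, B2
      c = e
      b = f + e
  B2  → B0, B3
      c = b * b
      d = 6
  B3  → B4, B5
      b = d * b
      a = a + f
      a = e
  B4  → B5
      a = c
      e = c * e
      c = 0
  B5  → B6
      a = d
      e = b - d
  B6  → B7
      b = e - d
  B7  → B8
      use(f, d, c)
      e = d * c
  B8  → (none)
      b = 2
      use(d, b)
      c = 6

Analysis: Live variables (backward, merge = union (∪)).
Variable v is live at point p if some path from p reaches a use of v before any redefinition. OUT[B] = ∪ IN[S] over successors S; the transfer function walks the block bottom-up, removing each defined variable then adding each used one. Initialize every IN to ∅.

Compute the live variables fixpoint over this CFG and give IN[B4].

Answer: {b, c, d, e, f}

Trace:
Converged values:
  B0: | IN={a, e, f} | OUT={a, e, f}
  B1: | IN={a, e, f} | OUT={a, b, e, f}
  B2: | IN={a, b, e, f} | OUT={a, b, c, d, e, f}
  B3: | IN={a, b, c, d, e, f} | OUT={b, c, d, e, f}
  B4: | IN={b, c, d, e, f} | OUT={b, c, d, f}
  B5: | IN={b, c, d, f} | OUT={c, d, e, f}
  B6: | IN={c, d, e, f} | OUT={c, d, f}
  B7: | IN={c, d, f} | OUT={d}
  B8: | IN={d} | OUT={}

Merge at B4: OUT[B4] = IN[B5] = {b, c, d, f}
Applying B4's transfer function to that OUT value gives IN[B4] (row B4 above).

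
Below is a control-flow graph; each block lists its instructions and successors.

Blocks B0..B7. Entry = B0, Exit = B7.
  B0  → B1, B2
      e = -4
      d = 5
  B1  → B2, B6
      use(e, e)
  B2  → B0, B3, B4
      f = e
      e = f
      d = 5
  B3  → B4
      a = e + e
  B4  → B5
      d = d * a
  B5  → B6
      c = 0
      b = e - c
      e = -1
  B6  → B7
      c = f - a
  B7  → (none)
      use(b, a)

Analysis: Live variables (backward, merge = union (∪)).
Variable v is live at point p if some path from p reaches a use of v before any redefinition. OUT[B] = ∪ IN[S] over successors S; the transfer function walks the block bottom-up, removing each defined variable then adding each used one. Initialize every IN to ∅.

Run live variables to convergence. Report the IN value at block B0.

Converged values:
  B0:   IN={a, b, f}   OUT={a, b, e, f}
  B1:   IN={a, b, e, f}   OUT={a, b, e, f}
  B2:   IN={a, b, e}   OUT={a, b, d, e, f}
  B3:   IN={d, e, f}   OUT={a, d, e, f}
  B4:   IN={a, d, e, f}   OUT={a, e, f}
  B5:   IN={a, e, f}   OUT={a, b, f}
  B6:   IN={a, b, f}   OUT={a, b}
  B7:   IN={a, b}   OUT={}

Merge at B0: OUT[B0] = IN[B1] ⊔ IN[B2] = {a, b, e, f}
Applying B0's transfer function to that OUT value gives IN[B0] (row B0 above).

Answer: {a, b, f}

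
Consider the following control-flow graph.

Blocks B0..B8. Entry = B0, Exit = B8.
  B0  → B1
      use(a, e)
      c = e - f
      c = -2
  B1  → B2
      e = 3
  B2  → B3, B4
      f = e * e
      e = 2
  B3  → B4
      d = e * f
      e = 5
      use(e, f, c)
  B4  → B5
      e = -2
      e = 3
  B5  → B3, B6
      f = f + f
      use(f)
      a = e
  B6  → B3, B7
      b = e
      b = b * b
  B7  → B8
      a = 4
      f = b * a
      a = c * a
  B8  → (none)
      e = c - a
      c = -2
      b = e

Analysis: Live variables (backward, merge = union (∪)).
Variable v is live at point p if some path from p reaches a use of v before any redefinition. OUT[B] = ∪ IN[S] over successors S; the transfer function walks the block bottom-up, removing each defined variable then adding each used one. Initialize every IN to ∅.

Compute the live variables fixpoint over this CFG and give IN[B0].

Converged values:
  B0:  IN={a, e, f}  OUT={c}
  B1:  IN={c}  OUT={c, e}
  B2:  IN={c, e}  OUT={c, e, f}
  B3:  IN={c, e, f}  OUT={c, f}
  B4:  IN={c, f}  OUT={c, e, f}
  B5:  IN={c, e, f}  OUT={c, e, f}
  B6:  IN={c, e, f}  OUT={b, c, e, f}
  B7:  IN={b, c}  OUT={a, c}
  B8:  IN={a, c}  OUT={}

Merge at B0: OUT[B0] = IN[B1] = {c}
Applying B0's transfer function to that OUT value gives IN[B0] (row B0 above).

Answer: {a, e, f}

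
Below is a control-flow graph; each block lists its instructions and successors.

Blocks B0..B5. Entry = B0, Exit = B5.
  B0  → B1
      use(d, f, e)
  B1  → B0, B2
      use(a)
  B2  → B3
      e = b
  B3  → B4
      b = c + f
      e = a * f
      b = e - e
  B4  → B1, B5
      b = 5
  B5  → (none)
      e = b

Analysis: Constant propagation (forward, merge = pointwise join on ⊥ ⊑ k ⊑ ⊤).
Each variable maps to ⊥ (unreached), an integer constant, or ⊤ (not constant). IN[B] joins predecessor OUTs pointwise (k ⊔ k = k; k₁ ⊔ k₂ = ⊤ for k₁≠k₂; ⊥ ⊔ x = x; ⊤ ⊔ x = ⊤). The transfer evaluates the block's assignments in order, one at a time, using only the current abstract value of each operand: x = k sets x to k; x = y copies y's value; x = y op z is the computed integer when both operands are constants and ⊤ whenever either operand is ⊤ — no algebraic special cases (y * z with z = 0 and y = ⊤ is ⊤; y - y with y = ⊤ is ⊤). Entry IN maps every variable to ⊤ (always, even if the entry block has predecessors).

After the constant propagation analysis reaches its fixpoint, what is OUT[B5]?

Fixpoint table:
  B0: | IN=(all ⊤) | OUT=(all ⊤)
  B1: | IN=(all ⊤) | OUT=(all ⊤)
  B2: | IN=(all ⊤) | OUT=(all ⊤)
  B3: | IN=(all ⊤) | OUT=(all ⊤)
  B4: | IN=(all ⊤) | OUT={b:5; rest ⊤}
  B5: | IN={b:5; rest ⊤} | OUT={b:5, e:5; rest ⊤}

Merge at B5: IN[B5] = OUT[B4] = {a: ⊤, b: 5, c: ⊤, d: ⊤, e: ⊤, f: ⊤}
Applying B5's transfer function to that IN value gives OUT[B5] (row B5 above).

Answer: {a: ⊤, b: 5, c: ⊤, d: ⊤, e: 5, f: ⊤}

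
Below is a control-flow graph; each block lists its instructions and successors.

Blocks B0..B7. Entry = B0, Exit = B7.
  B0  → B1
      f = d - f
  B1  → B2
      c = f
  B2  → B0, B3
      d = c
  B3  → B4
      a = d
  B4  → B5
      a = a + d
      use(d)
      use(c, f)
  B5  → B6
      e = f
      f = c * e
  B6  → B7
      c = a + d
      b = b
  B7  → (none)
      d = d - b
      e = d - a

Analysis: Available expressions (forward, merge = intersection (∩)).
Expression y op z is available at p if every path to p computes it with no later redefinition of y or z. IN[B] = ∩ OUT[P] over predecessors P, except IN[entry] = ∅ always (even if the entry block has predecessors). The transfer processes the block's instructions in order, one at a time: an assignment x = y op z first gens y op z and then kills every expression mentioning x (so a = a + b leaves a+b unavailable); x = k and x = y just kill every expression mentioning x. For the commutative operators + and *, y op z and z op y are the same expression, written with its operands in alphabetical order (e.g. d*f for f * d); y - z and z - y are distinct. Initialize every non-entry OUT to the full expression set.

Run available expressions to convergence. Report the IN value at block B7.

Answer: {a+d}

Derivation:
Per-block solution:
  B0:  IN={}  OUT={}
  B1:  IN={}  OUT={}
  B2:  IN={}  OUT={}
  B3:  IN={}  OUT={}
  B4:  IN={}  OUT={}
  B5:  IN={}  OUT={c*e}
  B6:  IN={c*e}  OUT={a+d}
  B7:  IN={a+d}  OUT={d-a}

Merge at B7: IN[B7] = OUT[B6] = {a+d}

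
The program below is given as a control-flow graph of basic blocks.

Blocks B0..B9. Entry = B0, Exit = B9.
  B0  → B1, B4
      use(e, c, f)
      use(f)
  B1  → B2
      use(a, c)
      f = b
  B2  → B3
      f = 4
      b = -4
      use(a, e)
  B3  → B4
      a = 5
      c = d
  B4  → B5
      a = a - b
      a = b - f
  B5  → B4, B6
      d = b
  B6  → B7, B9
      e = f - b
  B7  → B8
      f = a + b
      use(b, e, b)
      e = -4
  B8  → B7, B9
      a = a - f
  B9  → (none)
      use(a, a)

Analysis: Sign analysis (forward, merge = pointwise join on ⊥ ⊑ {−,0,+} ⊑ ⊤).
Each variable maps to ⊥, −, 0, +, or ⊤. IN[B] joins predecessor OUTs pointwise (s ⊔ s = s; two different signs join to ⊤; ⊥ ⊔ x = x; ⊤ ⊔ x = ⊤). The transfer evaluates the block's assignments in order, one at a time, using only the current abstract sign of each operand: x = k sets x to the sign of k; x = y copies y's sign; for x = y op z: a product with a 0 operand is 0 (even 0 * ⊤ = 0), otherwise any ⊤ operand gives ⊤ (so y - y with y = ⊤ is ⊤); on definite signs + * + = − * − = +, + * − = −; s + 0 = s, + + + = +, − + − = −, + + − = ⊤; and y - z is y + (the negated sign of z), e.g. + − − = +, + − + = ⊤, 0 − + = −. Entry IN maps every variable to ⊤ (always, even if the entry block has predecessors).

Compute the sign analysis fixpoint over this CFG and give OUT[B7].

Fixpoint table:
  B0: | IN=(all ⊤) | OUT=(all ⊤)
  B1: | IN=(all ⊤) | OUT=(all ⊤)
  B2: | IN=(all ⊤) | OUT={b:-, f:+; rest ⊤}
  B3: | IN={b:-, f:+; rest ⊤} | OUT={a:+, b:-, f:+; rest ⊤}
  B4: | IN=(all ⊤) | OUT=(all ⊤)
  B5: | IN=(all ⊤) | OUT=(all ⊤)
  B6: | IN=(all ⊤) | OUT=(all ⊤)
  B7: | IN=(all ⊤) | OUT={e:-; rest ⊤}
  B8: | IN={e:-; rest ⊤} | OUT={e:-; rest ⊤}
  B9: | IN=(all ⊤) | OUT=(all ⊤)

Merge at B7: IN[B7] = OUT[B6] ⊔ OUT[B8] = {a: ⊤, b: ⊤, c: ⊤, d: ⊤, e: ⊤, f: ⊤}
Applying B7's transfer function to that IN value gives OUT[B7] (row B7 above).

Answer: {a: ⊤, b: ⊤, c: ⊤, d: ⊤, e: -, f: ⊤}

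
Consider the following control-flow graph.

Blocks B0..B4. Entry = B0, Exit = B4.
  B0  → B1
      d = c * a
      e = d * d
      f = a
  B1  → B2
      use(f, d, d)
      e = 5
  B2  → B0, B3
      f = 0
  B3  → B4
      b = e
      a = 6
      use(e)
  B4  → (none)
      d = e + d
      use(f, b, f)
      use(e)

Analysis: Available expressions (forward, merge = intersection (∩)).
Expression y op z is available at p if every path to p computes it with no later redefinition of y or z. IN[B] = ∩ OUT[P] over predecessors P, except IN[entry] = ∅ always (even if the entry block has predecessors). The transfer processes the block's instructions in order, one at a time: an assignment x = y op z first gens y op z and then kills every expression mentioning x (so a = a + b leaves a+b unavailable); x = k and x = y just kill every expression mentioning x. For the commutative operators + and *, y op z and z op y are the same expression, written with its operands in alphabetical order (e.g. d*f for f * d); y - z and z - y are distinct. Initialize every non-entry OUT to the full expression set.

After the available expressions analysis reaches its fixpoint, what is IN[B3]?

Fixpoint table:
  B0:   IN={}   OUT={a*c, d*d}
  B1:   IN={a*c, d*d}   OUT={a*c, d*d}
  B2:   IN={a*c, d*d}   OUT={a*c, d*d}
  B3:   IN={a*c, d*d}   OUT={d*d}
  B4:   IN={d*d}   OUT={}

Merge at B3: IN[B3] = OUT[B2] = {a*c, d*d}

Answer: {a*c, d*d}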